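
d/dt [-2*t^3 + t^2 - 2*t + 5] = -6*t^2 + 2*t - 2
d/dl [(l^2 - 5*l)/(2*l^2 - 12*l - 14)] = (-l^2 - 14*l + 35)/(2*(l^4 - 12*l^3 + 22*l^2 + 84*l + 49))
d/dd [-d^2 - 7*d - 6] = -2*d - 7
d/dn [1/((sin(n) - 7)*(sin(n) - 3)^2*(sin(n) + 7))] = (-4*sin(n)^2 + 6*sin(n) + 98)*cos(n)/((sin(n) - 7)^2*(sin(n) - 3)^3*(sin(n) + 7)^2)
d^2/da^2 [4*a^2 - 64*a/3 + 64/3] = 8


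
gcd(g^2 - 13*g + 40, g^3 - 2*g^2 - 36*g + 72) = 1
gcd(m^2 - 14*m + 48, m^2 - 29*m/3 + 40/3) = m - 8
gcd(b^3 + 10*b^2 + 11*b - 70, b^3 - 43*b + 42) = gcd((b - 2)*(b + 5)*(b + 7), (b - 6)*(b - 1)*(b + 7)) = b + 7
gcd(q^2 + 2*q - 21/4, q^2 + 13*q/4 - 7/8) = q + 7/2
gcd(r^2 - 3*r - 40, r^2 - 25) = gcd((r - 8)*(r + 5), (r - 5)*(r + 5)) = r + 5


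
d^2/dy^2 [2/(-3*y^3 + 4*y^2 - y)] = 4*(y*(9*y - 4)*(3*y^2 - 4*y + 1) - (9*y^2 - 8*y + 1)^2)/(y^3*(3*y^2 - 4*y + 1)^3)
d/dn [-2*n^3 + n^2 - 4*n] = -6*n^2 + 2*n - 4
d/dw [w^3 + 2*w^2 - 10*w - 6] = 3*w^2 + 4*w - 10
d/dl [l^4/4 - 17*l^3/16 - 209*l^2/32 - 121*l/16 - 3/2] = l^3 - 51*l^2/16 - 209*l/16 - 121/16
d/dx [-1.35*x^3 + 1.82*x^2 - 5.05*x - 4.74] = -4.05*x^2 + 3.64*x - 5.05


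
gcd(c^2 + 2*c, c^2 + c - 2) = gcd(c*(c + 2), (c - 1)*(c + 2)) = c + 2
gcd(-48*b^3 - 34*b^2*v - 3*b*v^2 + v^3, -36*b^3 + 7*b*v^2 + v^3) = 3*b + v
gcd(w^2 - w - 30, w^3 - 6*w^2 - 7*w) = 1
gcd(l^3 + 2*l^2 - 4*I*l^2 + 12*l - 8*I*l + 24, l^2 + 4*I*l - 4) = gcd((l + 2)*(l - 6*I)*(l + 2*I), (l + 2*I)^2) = l + 2*I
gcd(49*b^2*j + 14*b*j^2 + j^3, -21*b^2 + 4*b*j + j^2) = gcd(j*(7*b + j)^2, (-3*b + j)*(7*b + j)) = 7*b + j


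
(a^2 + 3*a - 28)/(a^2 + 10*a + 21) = (a - 4)/(a + 3)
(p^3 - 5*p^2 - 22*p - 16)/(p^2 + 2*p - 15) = (p^3 - 5*p^2 - 22*p - 16)/(p^2 + 2*p - 15)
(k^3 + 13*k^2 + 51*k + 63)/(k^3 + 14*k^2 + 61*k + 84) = (k + 3)/(k + 4)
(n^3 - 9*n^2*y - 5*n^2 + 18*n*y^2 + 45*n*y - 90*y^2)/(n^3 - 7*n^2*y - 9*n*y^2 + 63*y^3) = (-n^2 + 6*n*y + 5*n - 30*y)/(-n^2 + 4*n*y + 21*y^2)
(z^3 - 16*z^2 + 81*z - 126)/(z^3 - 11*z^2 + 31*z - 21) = (z - 6)/(z - 1)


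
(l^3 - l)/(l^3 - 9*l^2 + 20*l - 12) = l*(l + 1)/(l^2 - 8*l + 12)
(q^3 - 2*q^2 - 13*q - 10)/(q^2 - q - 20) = (q^2 + 3*q + 2)/(q + 4)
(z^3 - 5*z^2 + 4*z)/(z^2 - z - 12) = z*(z - 1)/(z + 3)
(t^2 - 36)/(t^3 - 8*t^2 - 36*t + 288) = 1/(t - 8)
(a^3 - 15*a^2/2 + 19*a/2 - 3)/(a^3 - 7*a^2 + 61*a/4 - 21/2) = 2*(2*a^3 - 15*a^2 + 19*a - 6)/(4*a^3 - 28*a^2 + 61*a - 42)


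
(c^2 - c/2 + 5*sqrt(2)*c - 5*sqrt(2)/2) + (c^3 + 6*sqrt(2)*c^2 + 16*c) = c^3 + c^2 + 6*sqrt(2)*c^2 + 5*sqrt(2)*c + 31*c/2 - 5*sqrt(2)/2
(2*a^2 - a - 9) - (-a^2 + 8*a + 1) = 3*a^2 - 9*a - 10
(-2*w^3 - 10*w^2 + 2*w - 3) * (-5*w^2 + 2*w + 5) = 10*w^5 + 46*w^4 - 40*w^3 - 31*w^2 + 4*w - 15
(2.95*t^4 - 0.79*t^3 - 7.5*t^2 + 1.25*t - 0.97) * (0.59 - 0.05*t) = -0.1475*t^5 + 1.78*t^4 - 0.0911*t^3 - 4.4875*t^2 + 0.786*t - 0.5723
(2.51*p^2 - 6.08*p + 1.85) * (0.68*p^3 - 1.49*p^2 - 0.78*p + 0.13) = 1.7068*p^5 - 7.8743*p^4 + 8.3594*p^3 + 2.3122*p^2 - 2.2334*p + 0.2405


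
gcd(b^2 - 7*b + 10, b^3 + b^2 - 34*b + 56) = b - 2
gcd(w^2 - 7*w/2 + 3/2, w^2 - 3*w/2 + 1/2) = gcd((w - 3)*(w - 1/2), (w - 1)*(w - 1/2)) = w - 1/2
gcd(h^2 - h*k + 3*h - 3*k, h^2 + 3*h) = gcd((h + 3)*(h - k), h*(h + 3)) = h + 3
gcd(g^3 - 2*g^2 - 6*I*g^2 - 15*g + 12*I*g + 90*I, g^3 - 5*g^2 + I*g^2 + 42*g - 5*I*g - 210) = g^2 + g*(-5 - 6*I) + 30*I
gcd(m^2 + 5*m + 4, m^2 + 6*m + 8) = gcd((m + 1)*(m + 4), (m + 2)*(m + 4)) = m + 4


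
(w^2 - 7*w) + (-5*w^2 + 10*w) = -4*w^2 + 3*w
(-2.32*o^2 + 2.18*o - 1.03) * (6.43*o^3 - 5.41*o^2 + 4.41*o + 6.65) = -14.9176*o^5 + 26.5686*o^4 - 28.6479*o^3 - 0.241899999999998*o^2 + 9.9547*o - 6.8495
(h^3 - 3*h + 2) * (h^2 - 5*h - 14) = h^5 - 5*h^4 - 17*h^3 + 17*h^2 + 32*h - 28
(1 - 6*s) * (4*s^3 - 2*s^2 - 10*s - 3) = -24*s^4 + 16*s^3 + 58*s^2 + 8*s - 3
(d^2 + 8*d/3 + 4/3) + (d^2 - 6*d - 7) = 2*d^2 - 10*d/3 - 17/3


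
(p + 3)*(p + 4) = p^2 + 7*p + 12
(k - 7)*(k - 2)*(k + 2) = k^3 - 7*k^2 - 4*k + 28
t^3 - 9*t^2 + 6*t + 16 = (t - 8)*(t - 2)*(t + 1)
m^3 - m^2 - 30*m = m*(m - 6)*(m + 5)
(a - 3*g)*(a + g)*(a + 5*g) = a^3 + 3*a^2*g - 13*a*g^2 - 15*g^3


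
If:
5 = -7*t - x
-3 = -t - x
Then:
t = -4/3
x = 13/3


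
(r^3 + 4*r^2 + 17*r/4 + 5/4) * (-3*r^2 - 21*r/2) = -3*r^5 - 45*r^4/2 - 219*r^3/4 - 387*r^2/8 - 105*r/8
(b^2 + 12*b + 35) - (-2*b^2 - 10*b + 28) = 3*b^2 + 22*b + 7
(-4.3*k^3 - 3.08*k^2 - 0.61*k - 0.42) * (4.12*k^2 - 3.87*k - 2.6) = -17.716*k^5 + 3.9514*k^4 + 20.5864*k^3 + 8.6383*k^2 + 3.2114*k + 1.092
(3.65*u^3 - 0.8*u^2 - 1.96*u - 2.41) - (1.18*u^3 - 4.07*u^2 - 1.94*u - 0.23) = 2.47*u^3 + 3.27*u^2 - 0.02*u - 2.18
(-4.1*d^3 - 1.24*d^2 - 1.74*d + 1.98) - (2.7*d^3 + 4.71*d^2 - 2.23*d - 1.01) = -6.8*d^3 - 5.95*d^2 + 0.49*d + 2.99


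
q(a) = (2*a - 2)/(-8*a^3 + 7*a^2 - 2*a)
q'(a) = (2*a - 2)*(24*a^2 - 14*a + 2)/(-8*a^3 + 7*a^2 - 2*a)^2 + 2/(-8*a^3 + 7*a^2 - 2*a)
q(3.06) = -0.02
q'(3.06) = 0.01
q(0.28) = 7.71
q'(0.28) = -9.12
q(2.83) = -0.03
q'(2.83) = 0.02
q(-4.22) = -0.01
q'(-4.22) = -0.01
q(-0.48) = -0.86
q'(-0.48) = -2.95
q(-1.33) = -0.14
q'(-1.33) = -0.20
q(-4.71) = -0.01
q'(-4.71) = -0.00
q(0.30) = 7.53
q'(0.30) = -9.13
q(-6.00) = -0.00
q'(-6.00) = 0.00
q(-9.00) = 0.00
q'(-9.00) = 0.00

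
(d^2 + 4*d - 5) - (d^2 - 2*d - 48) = 6*d + 43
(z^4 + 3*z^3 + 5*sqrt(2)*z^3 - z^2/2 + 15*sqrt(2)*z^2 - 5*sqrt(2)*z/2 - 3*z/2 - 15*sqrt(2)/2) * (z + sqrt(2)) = z^5 + 3*z^4 + 6*sqrt(2)*z^4 + 19*z^3/2 + 18*sqrt(2)*z^3 - 3*sqrt(2)*z^2 + 57*z^2/2 - 9*sqrt(2)*z - 5*z - 15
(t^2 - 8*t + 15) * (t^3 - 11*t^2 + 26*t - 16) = t^5 - 19*t^4 + 129*t^3 - 389*t^2 + 518*t - 240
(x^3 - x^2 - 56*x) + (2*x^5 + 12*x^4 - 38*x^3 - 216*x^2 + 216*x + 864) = 2*x^5 + 12*x^4 - 37*x^3 - 217*x^2 + 160*x + 864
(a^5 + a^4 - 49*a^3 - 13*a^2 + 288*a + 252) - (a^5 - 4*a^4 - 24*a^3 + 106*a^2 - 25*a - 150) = 5*a^4 - 25*a^3 - 119*a^2 + 313*a + 402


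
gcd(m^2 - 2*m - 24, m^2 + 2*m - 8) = m + 4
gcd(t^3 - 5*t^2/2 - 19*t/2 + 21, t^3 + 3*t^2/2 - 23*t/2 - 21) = t^2 - t/2 - 21/2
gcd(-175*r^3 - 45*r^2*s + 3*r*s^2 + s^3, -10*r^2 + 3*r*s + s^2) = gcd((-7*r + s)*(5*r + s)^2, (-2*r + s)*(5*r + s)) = 5*r + s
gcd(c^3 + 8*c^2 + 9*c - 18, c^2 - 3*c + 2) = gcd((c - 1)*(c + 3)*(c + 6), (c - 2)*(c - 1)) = c - 1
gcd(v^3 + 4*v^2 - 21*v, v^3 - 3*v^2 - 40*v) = v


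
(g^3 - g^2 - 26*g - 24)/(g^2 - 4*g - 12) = (g^2 + 5*g + 4)/(g + 2)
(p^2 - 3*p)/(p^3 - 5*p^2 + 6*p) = 1/(p - 2)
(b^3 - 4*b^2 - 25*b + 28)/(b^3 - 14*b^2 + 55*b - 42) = (b + 4)/(b - 6)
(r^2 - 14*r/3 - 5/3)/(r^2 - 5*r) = (r + 1/3)/r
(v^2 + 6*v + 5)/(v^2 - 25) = (v + 1)/(v - 5)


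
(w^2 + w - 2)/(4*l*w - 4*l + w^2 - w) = (w + 2)/(4*l + w)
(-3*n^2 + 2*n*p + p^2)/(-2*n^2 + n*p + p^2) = (3*n + p)/(2*n + p)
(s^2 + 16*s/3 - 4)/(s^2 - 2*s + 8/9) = 3*(s + 6)/(3*s - 4)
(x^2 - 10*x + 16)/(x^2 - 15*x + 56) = (x - 2)/(x - 7)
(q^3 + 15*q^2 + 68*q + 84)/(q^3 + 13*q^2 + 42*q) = (q + 2)/q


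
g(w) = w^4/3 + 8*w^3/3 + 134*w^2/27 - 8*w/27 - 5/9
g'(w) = 4*w^3/3 + 8*w^2 + 268*w/27 - 8/27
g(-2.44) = 2.79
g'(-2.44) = 3.74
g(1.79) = 33.53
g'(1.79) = 50.75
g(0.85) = 4.59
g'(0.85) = 14.74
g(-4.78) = -2.97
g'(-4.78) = -10.58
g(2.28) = 65.18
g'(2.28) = 79.73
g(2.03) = 47.26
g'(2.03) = 63.97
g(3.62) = 247.15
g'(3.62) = 203.72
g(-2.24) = 3.43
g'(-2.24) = 2.62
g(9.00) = 4529.78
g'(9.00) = 1709.04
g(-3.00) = 0.00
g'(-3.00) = 5.93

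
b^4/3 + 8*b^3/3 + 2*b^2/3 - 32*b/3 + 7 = (b/3 + 1)*(b - 1)^2*(b + 7)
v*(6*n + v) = 6*n*v + v^2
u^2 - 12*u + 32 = (u - 8)*(u - 4)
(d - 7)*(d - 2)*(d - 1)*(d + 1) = d^4 - 9*d^3 + 13*d^2 + 9*d - 14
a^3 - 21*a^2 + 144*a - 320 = (a - 8)^2*(a - 5)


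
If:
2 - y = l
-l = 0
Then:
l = 0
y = 2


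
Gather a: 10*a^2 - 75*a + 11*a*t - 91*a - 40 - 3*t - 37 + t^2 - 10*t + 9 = 10*a^2 + a*(11*t - 166) + t^2 - 13*t - 68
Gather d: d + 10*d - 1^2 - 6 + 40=11*d + 33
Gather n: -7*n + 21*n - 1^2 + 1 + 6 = 14*n + 6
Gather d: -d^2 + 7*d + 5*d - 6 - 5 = -d^2 + 12*d - 11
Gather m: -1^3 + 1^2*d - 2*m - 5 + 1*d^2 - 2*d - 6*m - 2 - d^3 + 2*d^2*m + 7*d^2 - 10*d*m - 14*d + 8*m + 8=-d^3 + 8*d^2 - 15*d + m*(2*d^2 - 10*d)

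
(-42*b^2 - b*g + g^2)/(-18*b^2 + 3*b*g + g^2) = (7*b - g)/(3*b - g)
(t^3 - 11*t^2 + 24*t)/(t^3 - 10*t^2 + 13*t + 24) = t/(t + 1)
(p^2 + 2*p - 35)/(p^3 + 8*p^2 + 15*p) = (p^2 + 2*p - 35)/(p*(p^2 + 8*p + 15))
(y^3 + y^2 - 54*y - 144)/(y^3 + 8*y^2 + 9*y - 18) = (y - 8)/(y - 1)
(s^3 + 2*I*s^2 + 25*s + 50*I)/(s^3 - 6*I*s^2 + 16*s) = (s^2 + 25)/(s*(s - 8*I))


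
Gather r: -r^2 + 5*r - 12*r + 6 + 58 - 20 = -r^2 - 7*r + 44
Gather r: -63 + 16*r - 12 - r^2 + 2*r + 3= -r^2 + 18*r - 72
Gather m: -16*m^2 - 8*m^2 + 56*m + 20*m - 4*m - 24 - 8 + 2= -24*m^2 + 72*m - 30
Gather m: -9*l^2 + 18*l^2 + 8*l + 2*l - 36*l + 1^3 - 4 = 9*l^2 - 26*l - 3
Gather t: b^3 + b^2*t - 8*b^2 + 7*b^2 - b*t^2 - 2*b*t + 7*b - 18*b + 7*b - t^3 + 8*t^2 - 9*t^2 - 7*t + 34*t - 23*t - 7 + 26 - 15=b^3 - b^2 - 4*b - t^3 + t^2*(-b - 1) + t*(b^2 - 2*b + 4) + 4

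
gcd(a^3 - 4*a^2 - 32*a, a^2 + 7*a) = a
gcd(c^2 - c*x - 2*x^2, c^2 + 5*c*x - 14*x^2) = -c + 2*x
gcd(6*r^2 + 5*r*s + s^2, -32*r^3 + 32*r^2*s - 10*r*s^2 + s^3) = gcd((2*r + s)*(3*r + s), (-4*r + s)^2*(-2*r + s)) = 1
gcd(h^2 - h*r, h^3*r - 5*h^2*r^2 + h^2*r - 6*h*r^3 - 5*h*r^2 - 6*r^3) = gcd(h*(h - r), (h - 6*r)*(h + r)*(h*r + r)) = 1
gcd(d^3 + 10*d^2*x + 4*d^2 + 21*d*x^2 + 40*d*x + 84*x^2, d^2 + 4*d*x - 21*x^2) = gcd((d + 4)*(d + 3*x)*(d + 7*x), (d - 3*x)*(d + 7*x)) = d + 7*x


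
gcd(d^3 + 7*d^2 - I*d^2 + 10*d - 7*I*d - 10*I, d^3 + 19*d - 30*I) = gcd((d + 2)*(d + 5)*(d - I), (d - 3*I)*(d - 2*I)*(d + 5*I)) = 1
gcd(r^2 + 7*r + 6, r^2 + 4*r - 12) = r + 6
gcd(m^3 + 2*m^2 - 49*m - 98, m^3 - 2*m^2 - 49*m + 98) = m^2 - 49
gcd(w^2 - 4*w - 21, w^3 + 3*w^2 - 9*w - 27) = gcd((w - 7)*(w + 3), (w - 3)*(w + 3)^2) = w + 3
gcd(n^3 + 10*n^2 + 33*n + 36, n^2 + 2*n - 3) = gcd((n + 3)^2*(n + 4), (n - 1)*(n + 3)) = n + 3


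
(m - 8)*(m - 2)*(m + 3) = m^3 - 7*m^2 - 14*m + 48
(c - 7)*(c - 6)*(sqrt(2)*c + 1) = sqrt(2)*c^3 - 13*sqrt(2)*c^2 + c^2 - 13*c + 42*sqrt(2)*c + 42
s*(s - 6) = s^2 - 6*s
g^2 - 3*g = g*(g - 3)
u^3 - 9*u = u*(u - 3)*(u + 3)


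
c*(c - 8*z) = c^2 - 8*c*z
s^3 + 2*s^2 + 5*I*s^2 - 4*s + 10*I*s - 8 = (s + 2)*(s + I)*(s + 4*I)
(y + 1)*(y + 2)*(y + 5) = y^3 + 8*y^2 + 17*y + 10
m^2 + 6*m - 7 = (m - 1)*(m + 7)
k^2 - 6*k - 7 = (k - 7)*(k + 1)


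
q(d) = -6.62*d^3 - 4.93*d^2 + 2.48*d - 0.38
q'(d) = -19.86*d^2 - 9.86*d + 2.48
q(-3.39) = 192.46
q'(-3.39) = -192.33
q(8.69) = -4695.40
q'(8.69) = -1582.95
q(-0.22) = -1.09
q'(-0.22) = 3.69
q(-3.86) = 297.32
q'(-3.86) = -255.37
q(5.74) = -1400.55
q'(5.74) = -708.46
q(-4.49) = 488.33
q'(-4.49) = -353.63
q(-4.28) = 417.72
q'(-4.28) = -319.12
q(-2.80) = 99.35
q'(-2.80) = -125.61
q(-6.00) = 1237.18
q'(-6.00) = -653.32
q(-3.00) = 126.55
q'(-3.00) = -146.68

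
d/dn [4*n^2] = 8*n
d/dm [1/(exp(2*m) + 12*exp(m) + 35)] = 2*(-exp(m) - 6)*exp(m)/(exp(2*m) + 12*exp(m) + 35)^2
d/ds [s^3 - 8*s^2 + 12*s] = 3*s^2 - 16*s + 12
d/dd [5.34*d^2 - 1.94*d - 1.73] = 10.68*d - 1.94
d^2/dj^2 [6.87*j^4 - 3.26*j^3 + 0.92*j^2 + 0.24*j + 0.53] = 82.44*j^2 - 19.56*j + 1.84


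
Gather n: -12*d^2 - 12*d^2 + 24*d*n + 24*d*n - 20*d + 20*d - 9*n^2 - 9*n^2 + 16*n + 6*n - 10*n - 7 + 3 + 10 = -24*d^2 - 18*n^2 + n*(48*d + 12) + 6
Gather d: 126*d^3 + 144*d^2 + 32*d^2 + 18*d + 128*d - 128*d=126*d^3 + 176*d^2 + 18*d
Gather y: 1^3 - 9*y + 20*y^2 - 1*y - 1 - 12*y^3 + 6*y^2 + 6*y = -12*y^3 + 26*y^2 - 4*y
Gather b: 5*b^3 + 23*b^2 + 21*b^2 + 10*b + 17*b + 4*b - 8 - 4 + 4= 5*b^3 + 44*b^2 + 31*b - 8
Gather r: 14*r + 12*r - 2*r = 24*r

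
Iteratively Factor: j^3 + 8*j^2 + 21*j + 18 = (j + 3)*(j^2 + 5*j + 6) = (j + 2)*(j + 3)*(j + 3)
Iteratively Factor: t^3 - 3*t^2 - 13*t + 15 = (t - 5)*(t^2 + 2*t - 3) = (t - 5)*(t + 3)*(t - 1)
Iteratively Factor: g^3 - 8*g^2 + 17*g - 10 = (g - 5)*(g^2 - 3*g + 2) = (g - 5)*(g - 2)*(g - 1)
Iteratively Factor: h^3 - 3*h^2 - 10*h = (h - 5)*(h^2 + 2*h) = (h - 5)*(h + 2)*(h)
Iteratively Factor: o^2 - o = (o - 1)*(o)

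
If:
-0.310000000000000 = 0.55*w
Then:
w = -0.56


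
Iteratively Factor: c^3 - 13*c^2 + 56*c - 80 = (c - 4)*(c^2 - 9*c + 20) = (c - 5)*(c - 4)*(c - 4)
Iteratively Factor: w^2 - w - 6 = (w - 3)*(w + 2)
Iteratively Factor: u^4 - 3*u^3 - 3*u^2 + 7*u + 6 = (u - 2)*(u^3 - u^2 - 5*u - 3) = (u - 2)*(u + 1)*(u^2 - 2*u - 3) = (u - 3)*(u - 2)*(u + 1)*(u + 1)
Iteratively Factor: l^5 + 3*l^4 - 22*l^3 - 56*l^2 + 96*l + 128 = (l - 2)*(l^4 + 5*l^3 - 12*l^2 - 80*l - 64) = (l - 2)*(l + 4)*(l^3 + l^2 - 16*l - 16) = (l - 2)*(l + 1)*(l + 4)*(l^2 - 16) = (l - 4)*(l - 2)*(l + 1)*(l + 4)*(l + 4)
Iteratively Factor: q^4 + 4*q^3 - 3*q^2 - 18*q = (q)*(q^3 + 4*q^2 - 3*q - 18) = q*(q + 3)*(q^2 + q - 6) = q*(q - 2)*(q + 3)*(q + 3)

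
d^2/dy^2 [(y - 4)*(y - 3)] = 2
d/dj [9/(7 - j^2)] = 18*j/(j^2 - 7)^2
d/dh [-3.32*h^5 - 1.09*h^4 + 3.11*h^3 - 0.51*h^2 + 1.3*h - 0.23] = -16.6*h^4 - 4.36*h^3 + 9.33*h^2 - 1.02*h + 1.3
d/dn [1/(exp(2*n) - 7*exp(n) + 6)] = (7 - 2*exp(n))*exp(n)/(exp(2*n) - 7*exp(n) + 6)^2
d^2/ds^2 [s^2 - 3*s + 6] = 2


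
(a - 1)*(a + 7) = a^2 + 6*a - 7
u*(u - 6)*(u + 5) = u^3 - u^2 - 30*u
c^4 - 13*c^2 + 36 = (c - 3)*(c - 2)*(c + 2)*(c + 3)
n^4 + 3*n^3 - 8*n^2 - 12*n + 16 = (n - 2)*(n - 1)*(n + 2)*(n + 4)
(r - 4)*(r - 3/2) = r^2 - 11*r/2 + 6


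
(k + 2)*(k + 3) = k^2 + 5*k + 6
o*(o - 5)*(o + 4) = o^3 - o^2 - 20*o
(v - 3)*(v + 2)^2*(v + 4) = v^4 + 5*v^3 - 4*v^2 - 44*v - 48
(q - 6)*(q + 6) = q^2 - 36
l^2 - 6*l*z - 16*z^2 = (l - 8*z)*(l + 2*z)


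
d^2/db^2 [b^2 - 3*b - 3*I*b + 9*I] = 2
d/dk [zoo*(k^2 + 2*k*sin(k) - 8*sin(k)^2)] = zoo*(k*cos(k) + k + sin(k) + sin(2*k)/2)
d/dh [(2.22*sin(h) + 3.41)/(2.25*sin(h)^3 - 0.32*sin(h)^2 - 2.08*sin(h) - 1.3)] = (-9.99*sin(h)^3 - 22.3071*sin(h)^2 + 2.1824*sin(h) + 4.2068)*cos(h)/(5.0625*sin(h)^6 - 1.44*sin(h)^5 - 9.2576*sin(h)^4 - 4.5188*sin(h)^3 + 5.1584*sin(h)^2 + 5.408*sin(h) + 1.69)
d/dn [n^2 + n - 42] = 2*n + 1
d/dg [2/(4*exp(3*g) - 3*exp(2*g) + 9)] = (12 - 24*exp(g))*exp(2*g)/(4*exp(3*g) - 3*exp(2*g) + 9)^2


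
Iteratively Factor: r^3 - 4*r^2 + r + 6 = (r - 3)*(r^2 - r - 2) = (r - 3)*(r - 2)*(r + 1)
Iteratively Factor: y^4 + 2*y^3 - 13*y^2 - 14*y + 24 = (y - 1)*(y^3 + 3*y^2 - 10*y - 24) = (y - 1)*(y + 4)*(y^2 - y - 6) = (y - 1)*(y + 2)*(y + 4)*(y - 3)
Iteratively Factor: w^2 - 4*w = (w - 4)*(w)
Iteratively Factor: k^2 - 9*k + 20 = (k - 4)*(k - 5)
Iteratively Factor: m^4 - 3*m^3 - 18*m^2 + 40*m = (m + 4)*(m^3 - 7*m^2 + 10*m) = (m - 2)*(m + 4)*(m^2 - 5*m) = (m - 5)*(m - 2)*(m + 4)*(m)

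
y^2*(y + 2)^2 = y^4 + 4*y^3 + 4*y^2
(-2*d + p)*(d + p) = -2*d^2 - d*p + p^2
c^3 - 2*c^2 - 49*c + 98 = (c - 7)*(c - 2)*(c + 7)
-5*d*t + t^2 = t*(-5*d + t)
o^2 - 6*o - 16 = (o - 8)*(o + 2)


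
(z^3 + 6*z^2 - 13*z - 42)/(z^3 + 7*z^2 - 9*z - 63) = (z + 2)/(z + 3)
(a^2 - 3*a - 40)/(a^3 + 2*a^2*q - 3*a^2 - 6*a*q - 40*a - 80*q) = 1/(a + 2*q)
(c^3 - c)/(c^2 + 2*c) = (c^2 - 1)/(c + 2)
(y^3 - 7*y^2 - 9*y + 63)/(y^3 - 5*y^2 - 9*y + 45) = (y - 7)/(y - 5)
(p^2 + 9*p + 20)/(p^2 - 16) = (p + 5)/(p - 4)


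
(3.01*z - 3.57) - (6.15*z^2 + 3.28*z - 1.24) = -6.15*z^2 - 0.27*z - 2.33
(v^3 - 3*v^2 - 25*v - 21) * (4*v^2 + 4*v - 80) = 4*v^5 - 8*v^4 - 192*v^3 + 56*v^2 + 1916*v + 1680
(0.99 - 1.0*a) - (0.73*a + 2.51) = -1.73*a - 1.52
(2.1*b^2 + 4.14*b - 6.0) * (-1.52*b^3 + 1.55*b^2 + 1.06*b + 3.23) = -3.192*b^5 - 3.0378*b^4 + 17.763*b^3 + 1.8714*b^2 + 7.0122*b - 19.38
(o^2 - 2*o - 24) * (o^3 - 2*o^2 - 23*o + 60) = o^5 - 4*o^4 - 43*o^3 + 154*o^2 + 432*o - 1440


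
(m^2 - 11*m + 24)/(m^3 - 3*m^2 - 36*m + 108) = (m - 8)/(m^2 - 36)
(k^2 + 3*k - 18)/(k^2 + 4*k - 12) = (k - 3)/(k - 2)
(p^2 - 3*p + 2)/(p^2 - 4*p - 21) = (-p^2 + 3*p - 2)/(-p^2 + 4*p + 21)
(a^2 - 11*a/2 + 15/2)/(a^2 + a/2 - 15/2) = (a - 3)/(a + 3)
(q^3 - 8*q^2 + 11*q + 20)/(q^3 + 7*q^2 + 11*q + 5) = (q^2 - 9*q + 20)/(q^2 + 6*q + 5)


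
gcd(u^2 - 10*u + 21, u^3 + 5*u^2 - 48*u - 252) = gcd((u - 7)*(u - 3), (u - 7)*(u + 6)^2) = u - 7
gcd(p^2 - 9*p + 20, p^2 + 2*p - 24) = p - 4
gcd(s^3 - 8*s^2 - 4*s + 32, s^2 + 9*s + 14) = s + 2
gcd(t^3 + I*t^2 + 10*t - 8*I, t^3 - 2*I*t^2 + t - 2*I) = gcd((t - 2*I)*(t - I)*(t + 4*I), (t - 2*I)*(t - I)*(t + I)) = t^2 - 3*I*t - 2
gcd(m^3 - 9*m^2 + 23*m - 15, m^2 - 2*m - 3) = m - 3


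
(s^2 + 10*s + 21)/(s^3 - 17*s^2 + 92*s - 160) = (s^2 + 10*s + 21)/(s^3 - 17*s^2 + 92*s - 160)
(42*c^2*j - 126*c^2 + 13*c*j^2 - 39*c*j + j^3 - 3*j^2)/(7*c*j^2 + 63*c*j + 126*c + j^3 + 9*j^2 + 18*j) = (6*c*j - 18*c + j^2 - 3*j)/(j^2 + 9*j + 18)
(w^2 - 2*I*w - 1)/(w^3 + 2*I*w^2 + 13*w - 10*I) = (w - I)/(w^2 + 3*I*w + 10)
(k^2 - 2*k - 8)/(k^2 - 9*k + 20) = (k + 2)/(k - 5)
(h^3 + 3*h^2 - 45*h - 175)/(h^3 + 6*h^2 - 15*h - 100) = (h - 7)/(h - 4)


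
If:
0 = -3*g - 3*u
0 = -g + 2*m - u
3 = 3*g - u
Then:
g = 3/4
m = 0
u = -3/4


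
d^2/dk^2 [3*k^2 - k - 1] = 6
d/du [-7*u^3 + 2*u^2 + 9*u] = -21*u^2 + 4*u + 9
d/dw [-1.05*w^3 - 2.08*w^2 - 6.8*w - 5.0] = -3.15*w^2 - 4.16*w - 6.8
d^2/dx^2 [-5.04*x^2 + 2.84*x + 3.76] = -10.0800000000000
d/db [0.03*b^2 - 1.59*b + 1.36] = 0.06*b - 1.59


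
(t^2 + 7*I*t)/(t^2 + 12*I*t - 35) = t/(t + 5*I)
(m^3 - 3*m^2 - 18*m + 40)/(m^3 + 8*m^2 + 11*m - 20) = (m^2 - 7*m + 10)/(m^2 + 4*m - 5)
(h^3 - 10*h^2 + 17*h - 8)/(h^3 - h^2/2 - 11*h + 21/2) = 2*(h^2 - 9*h + 8)/(2*h^2 + h - 21)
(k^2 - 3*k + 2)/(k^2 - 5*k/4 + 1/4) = 4*(k - 2)/(4*k - 1)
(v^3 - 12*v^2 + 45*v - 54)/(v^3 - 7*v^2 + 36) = (v - 3)/(v + 2)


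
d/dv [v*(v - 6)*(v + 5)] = 3*v^2 - 2*v - 30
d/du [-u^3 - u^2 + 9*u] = -3*u^2 - 2*u + 9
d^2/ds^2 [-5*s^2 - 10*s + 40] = -10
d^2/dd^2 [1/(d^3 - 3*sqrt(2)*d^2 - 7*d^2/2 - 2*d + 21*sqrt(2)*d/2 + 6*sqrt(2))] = 4*((-6*d + 7 + 6*sqrt(2))*(2*d^3 - 6*sqrt(2)*d^2 - 7*d^2 - 4*d + 21*sqrt(2)*d + 12*sqrt(2)) + (-6*d^2 + 14*d + 12*sqrt(2)*d - 21*sqrt(2) + 4)^2)/(2*d^3 - 6*sqrt(2)*d^2 - 7*d^2 - 4*d + 21*sqrt(2)*d + 12*sqrt(2))^3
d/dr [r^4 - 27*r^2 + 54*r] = 4*r^3 - 54*r + 54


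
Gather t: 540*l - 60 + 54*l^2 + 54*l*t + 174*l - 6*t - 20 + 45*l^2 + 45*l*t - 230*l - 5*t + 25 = 99*l^2 + 484*l + t*(99*l - 11) - 55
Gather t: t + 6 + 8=t + 14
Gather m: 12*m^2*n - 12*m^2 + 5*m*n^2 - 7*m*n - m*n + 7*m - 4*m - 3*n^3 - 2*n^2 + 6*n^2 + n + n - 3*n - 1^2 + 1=m^2*(12*n - 12) + m*(5*n^2 - 8*n + 3) - 3*n^3 + 4*n^2 - n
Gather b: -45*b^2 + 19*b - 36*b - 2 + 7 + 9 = -45*b^2 - 17*b + 14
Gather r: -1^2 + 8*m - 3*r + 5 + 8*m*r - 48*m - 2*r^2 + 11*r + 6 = -40*m - 2*r^2 + r*(8*m + 8) + 10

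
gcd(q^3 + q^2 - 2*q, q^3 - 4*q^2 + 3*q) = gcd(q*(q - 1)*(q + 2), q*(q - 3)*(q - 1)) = q^2 - q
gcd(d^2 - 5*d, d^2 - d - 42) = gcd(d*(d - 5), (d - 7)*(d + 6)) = 1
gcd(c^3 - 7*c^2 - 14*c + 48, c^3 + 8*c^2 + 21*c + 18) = c + 3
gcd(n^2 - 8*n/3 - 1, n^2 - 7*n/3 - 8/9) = n + 1/3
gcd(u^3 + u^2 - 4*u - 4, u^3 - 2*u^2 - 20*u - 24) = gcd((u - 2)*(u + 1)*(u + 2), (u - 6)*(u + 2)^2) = u + 2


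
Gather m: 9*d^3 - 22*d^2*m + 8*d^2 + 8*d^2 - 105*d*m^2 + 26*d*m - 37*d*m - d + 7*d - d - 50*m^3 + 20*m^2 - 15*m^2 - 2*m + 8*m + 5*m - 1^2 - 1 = 9*d^3 + 16*d^2 + 5*d - 50*m^3 + m^2*(5 - 105*d) + m*(-22*d^2 - 11*d + 11) - 2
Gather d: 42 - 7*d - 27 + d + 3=18 - 6*d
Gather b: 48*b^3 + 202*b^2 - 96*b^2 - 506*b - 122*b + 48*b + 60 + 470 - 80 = 48*b^3 + 106*b^2 - 580*b + 450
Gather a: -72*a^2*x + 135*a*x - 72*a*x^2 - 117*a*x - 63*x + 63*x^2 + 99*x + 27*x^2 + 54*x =-72*a^2*x + a*(-72*x^2 + 18*x) + 90*x^2 + 90*x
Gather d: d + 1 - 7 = d - 6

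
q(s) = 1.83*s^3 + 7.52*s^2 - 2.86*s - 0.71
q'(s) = 5.49*s^2 + 15.04*s - 2.86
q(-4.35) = 3.40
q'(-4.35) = 35.60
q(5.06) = 414.44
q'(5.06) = 213.81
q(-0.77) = 5.12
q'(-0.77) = -11.19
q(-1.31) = 11.83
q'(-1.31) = -13.14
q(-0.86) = 6.15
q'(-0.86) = -11.73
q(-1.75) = 17.52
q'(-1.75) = -12.37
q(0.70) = 1.60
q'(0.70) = 10.36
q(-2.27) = 23.13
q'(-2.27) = -8.71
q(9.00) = 1916.74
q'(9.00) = 577.19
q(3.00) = 107.80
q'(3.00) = 91.67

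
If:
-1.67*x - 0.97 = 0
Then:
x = -0.58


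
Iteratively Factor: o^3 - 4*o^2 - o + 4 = (o + 1)*(o^2 - 5*o + 4) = (o - 1)*(o + 1)*(o - 4)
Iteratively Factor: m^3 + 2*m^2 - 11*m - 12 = (m + 1)*(m^2 + m - 12) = (m + 1)*(m + 4)*(m - 3)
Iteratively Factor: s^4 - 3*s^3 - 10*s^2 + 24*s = (s - 4)*(s^3 + s^2 - 6*s) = (s - 4)*(s + 3)*(s^2 - 2*s) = (s - 4)*(s - 2)*(s + 3)*(s)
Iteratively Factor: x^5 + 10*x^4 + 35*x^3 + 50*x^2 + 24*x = (x)*(x^4 + 10*x^3 + 35*x^2 + 50*x + 24) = x*(x + 4)*(x^3 + 6*x^2 + 11*x + 6) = x*(x + 2)*(x + 4)*(x^2 + 4*x + 3) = x*(x + 1)*(x + 2)*(x + 4)*(x + 3)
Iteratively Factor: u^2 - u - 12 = (u + 3)*(u - 4)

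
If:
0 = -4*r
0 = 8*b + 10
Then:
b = -5/4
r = 0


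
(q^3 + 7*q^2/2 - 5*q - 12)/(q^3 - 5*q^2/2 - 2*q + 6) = (q + 4)/(q - 2)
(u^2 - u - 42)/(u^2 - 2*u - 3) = (-u^2 + u + 42)/(-u^2 + 2*u + 3)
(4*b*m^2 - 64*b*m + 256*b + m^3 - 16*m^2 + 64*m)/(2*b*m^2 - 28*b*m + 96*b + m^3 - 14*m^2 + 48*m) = (4*b*m - 32*b + m^2 - 8*m)/(2*b*m - 12*b + m^2 - 6*m)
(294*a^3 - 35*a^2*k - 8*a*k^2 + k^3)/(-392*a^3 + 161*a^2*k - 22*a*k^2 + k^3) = (-6*a - k)/(8*a - k)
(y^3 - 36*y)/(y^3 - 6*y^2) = (y + 6)/y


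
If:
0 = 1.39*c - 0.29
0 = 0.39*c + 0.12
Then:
No Solution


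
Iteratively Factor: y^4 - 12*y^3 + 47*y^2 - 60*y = (y - 4)*(y^3 - 8*y^2 + 15*y) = (y - 4)*(y - 3)*(y^2 - 5*y) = (y - 5)*(y - 4)*(y - 3)*(y)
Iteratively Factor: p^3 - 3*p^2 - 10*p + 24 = (p - 4)*(p^2 + p - 6) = (p - 4)*(p - 2)*(p + 3)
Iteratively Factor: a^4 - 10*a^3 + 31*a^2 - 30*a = (a - 3)*(a^3 - 7*a^2 + 10*a) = (a - 3)*(a - 2)*(a^2 - 5*a) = a*(a - 3)*(a - 2)*(a - 5)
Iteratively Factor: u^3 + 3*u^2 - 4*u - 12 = (u - 2)*(u^2 + 5*u + 6) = (u - 2)*(u + 2)*(u + 3)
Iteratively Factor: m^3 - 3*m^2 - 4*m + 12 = (m - 2)*(m^2 - m - 6) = (m - 2)*(m + 2)*(m - 3)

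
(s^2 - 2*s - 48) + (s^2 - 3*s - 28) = 2*s^2 - 5*s - 76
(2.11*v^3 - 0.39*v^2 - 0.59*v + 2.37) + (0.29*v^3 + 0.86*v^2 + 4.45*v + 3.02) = 2.4*v^3 + 0.47*v^2 + 3.86*v + 5.39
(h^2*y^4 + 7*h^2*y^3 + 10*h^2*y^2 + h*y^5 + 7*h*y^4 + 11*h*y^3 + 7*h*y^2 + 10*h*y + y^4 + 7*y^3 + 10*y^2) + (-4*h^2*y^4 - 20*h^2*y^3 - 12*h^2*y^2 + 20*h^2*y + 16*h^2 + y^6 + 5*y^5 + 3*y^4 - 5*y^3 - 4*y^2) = -3*h^2*y^4 - 13*h^2*y^3 - 2*h^2*y^2 + 20*h^2*y + 16*h^2 + h*y^5 + 7*h*y^4 + 11*h*y^3 + 7*h*y^2 + 10*h*y + y^6 + 5*y^5 + 4*y^4 + 2*y^3 + 6*y^2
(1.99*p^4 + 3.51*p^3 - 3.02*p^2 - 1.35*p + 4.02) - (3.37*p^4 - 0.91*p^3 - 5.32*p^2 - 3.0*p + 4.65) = -1.38*p^4 + 4.42*p^3 + 2.3*p^2 + 1.65*p - 0.630000000000001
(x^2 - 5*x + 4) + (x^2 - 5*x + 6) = 2*x^2 - 10*x + 10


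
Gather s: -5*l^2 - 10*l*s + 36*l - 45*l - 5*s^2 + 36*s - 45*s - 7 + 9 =-5*l^2 - 9*l - 5*s^2 + s*(-10*l - 9) + 2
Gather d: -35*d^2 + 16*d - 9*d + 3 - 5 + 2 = -35*d^2 + 7*d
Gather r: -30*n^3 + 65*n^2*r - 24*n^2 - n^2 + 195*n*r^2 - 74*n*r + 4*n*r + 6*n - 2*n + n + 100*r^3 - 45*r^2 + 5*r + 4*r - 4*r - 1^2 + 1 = -30*n^3 - 25*n^2 + 5*n + 100*r^3 + r^2*(195*n - 45) + r*(65*n^2 - 70*n + 5)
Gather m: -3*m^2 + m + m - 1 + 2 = -3*m^2 + 2*m + 1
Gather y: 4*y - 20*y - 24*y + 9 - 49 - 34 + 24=-40*y - 50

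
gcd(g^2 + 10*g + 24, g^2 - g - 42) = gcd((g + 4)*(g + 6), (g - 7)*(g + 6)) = g + 6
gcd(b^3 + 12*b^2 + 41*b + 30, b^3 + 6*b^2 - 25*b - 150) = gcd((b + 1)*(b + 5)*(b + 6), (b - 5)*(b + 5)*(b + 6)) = b^2 + 11*b + 30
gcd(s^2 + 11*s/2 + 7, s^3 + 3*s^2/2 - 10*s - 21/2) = s + 7/2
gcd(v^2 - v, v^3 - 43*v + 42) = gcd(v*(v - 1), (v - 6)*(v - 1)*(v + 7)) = v - 1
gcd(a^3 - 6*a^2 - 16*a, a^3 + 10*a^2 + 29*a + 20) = 1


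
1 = 1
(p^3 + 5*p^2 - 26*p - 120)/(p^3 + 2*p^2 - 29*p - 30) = (p + 4)/(p + 1)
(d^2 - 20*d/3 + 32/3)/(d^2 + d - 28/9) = 3*(3*d^2 - 20*d + 32)/(9*d^2 + 9*d - 28)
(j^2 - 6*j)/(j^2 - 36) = j/(j + 6)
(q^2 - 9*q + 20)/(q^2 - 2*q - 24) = (-q^2 + 9*q - 20)/(-q^2 + 2*q + 24)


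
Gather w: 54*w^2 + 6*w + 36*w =54*w^2 + 42*w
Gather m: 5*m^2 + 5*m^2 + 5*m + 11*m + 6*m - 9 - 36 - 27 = 10*m^2 + 22*m - 72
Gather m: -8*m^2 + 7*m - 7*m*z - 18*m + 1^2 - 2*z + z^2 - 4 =-8*m^2 + m*(-7*z - 11) + z^2 - 2*z - 3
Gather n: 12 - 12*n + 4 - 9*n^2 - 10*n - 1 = -9*n^2 - 22*n + 15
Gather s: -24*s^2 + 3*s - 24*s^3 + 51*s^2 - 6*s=-24*s^3 + 27*s^2 - 3*s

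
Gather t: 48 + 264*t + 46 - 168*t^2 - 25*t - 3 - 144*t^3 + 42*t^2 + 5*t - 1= -144*t^3 - 126*t^2 + 244*t + 90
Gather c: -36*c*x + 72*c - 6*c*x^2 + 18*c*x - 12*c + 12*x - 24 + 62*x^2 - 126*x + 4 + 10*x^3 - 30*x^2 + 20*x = c*(-6*x^2 - 18*x + 60) + 10*x^3 + 32*x^2 - 94*x - 20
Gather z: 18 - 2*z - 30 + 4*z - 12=2*z - 24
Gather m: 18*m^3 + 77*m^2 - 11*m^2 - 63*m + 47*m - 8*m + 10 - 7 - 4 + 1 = 18*m^3 + 66*m^2 - 24*m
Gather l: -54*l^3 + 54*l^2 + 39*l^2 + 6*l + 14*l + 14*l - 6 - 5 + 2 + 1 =-54*l^3 + 93*l^2 + 34*l - 8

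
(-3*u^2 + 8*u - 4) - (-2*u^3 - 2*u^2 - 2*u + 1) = 2*u^3 - u^2 + 10*u - 5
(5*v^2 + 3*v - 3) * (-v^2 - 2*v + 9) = -5*v^4 - 13*v^3 + 42*v^2 + 33*v - 27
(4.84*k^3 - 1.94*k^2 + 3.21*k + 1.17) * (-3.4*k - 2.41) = -16.456*k^4 - 5.0684*k^3 - 6.2386*k^2 - 11.7141*k - 2.8197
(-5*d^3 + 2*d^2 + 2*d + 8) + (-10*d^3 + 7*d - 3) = -15*d^3 + 2*d^2 + 9*d + 5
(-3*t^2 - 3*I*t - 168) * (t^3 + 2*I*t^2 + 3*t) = -3*t^5 - 9*I*t^4 - 171*t^3 - 345*I*t^2 - 504*t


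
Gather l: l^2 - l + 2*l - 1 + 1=l^2 + l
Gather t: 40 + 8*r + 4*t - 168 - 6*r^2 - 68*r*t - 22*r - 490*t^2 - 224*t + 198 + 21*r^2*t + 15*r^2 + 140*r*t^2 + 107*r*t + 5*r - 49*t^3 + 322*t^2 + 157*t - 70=9*r^2 - 9*r - 49*t^3 + t^2*(140*r - 168) + t*(21*r^2 + 39*r - 63)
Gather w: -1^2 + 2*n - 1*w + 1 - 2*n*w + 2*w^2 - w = 2*n + 2*w^2 + w*(-2*n - 2)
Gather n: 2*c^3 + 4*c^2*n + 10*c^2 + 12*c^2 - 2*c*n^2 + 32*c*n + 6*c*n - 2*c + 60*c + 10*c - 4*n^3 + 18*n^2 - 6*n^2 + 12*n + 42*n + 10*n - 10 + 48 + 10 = 2*c^3 + 22*c^2 + 68*c - 4*n^3 + n^2*(12 - 2*c) + n*(4*c^2 + 38*c + 64) + 48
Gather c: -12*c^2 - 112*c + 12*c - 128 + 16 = -12*c^2 - 100*c - 112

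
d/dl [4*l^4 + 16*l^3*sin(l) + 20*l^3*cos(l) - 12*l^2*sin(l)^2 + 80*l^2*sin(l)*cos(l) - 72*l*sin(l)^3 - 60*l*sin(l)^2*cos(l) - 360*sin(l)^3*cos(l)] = -20*l^3*sin(l) + 16*l^3*cos(l) + 16*l^3 - 160*l^2*sin(l)^2 - 24*l^2*sin(l)*cos(l) + 48*l^2*sin(l) + 60*l^2*cos(l) + 80*l^2 + 180*l*sin(l)^3 - 216*l*sin(l)^2*cos(l) - 24*l*sin(l)^2 + 160*l*sin(l)*cos(l) - 120*l*sin(l) + 1440*sin(l)^4 - 72*sin(l)^3 - 60*sin(l)^2*cos(l) - 1080*sin(l)^2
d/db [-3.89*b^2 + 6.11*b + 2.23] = 6.11 - 7.78*b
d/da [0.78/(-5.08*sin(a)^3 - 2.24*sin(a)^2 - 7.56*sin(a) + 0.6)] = (11.8872*sin(a)^2 + 3.4944*sin(a) + 5.8968)*cos(a)/(5.08*sin(a)^3 + 2.24*sin(a)^2 + 7.56*sin(a) - 0.6)^2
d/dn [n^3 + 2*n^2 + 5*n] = 3*n^2 + 4*n + 5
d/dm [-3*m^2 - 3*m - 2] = -6*m - 3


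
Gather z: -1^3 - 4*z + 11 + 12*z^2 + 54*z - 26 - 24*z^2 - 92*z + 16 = -12*z^2 - 42*z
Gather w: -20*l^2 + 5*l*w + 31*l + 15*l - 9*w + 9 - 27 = -20*l^2 + 46*l + w*(5*l - 9) - 18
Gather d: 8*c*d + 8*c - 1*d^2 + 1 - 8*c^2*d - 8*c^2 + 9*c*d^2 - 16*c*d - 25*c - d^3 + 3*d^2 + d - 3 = -8*c^2 - 17*c - d^3 + d^2*(9*c + 2) + d*(-8*c^2 - 8*c + 1) - 2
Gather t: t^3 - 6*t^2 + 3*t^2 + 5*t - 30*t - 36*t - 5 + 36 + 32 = t^3 - 3*t^2 - 61*t + 63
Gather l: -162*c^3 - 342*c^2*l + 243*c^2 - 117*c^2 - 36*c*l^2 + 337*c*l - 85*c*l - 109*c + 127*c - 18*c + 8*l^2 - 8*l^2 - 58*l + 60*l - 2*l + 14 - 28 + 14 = -162*c^3 + 126*c^2 - 36*c*l^2 + l*(-342*c^2 + 252*c)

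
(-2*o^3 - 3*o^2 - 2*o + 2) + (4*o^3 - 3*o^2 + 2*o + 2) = 2*o^3 - 6*o^2 + 4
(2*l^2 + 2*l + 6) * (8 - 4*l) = -8*l^3 + 8*l^2 - 8*l + 48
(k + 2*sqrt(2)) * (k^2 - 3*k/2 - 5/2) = k^3 - 3*k^2/2 + 2*sqrt(2)*k^2 - 3*sqrt(2)*k - 5*k/2 - 5*sqrt(2)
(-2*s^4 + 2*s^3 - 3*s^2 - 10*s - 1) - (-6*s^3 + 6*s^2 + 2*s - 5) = -2*s^4 + 8*s^3 - 9*s^2 - 12*s + 4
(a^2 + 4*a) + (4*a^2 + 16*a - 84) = 5*a^2 + 20*a - 84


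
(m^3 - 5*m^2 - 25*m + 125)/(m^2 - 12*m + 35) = (m^2 - 25)/(m - 7)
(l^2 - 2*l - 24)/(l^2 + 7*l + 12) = (l - 6)/(l + 3)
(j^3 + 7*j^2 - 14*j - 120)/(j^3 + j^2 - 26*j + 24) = (j + 5)/(j - 1)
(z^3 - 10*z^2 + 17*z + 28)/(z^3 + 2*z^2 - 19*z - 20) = (z - 7)/(z + 5)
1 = 1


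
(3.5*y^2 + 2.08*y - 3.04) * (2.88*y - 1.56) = 10.08*y^3 + 0.5304*y^2 - 12.0*y + 4.7424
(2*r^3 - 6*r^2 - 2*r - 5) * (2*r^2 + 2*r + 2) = 4*r^5 - 8*r^4 - 12*r^3 - 26*r^2 - 14*r - 10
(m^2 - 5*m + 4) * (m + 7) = m^3 + 2*m^2 - 31*m + 28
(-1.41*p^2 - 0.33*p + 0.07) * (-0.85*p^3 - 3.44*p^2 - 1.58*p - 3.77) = 1.1985*p^5 + 5.1309*p^4 + 3.3035*p^3 + 5.5963*p^2 + 1.1335*p - 0.2639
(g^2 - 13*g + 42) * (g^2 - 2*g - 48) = g^4 - 15*g^3 + 20*g^2 + 540*g - 2016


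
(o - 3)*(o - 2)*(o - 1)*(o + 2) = o^4 - 4*o^3 - o^2 + 16*o - 12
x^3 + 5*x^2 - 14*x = x*(x - 2)*(x + 7)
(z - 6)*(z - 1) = z^2 - 7*z + 6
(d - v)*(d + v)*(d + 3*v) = d^3 + 3*d^2*v - d*v^2 - 3*v^3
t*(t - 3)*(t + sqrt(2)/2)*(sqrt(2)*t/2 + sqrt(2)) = sqrt(2)*t^4/2 - sqrt(2)*t^3/2 + t^3/2 - 3*sqrt(2)*t^2 - t^2/2 - 3*t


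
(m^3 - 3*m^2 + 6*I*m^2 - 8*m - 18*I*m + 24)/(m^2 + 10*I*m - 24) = (m^2 + m*(-3 + 2*I) - 6*I)/(m + 6*I)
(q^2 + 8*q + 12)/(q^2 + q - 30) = (q + 2)/(q - 5)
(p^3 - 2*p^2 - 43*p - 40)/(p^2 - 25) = (p^2 - 7*p - 8)/(p - 5)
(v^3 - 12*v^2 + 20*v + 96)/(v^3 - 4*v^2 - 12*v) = (v - 8)/v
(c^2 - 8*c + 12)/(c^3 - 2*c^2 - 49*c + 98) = (c - 6)/(c^2 - 49)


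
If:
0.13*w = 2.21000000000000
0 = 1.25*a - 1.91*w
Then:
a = 25.98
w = 17.00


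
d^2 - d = d*(d - 1)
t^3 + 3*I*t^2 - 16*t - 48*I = (t - 4)*(t + 4)*(t + 3*I)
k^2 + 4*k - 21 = (k - 3)*(k + 7)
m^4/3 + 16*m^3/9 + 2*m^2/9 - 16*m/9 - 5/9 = (m/3 + 1/3)*(m - 1)*(m + 1/3)*(m + 5)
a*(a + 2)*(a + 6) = a^3 + 8*a^2 + 12*a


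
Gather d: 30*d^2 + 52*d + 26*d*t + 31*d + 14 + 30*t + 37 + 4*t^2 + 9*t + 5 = 30*d^2 + d*(26*t + 83) + 4*t^2 + 39*t + 56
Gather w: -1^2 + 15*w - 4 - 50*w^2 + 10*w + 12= -50*w^2 + 25*w + 7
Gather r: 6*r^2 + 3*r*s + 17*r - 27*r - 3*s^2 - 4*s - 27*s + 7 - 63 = 6*r^2 + r*(3*s - 10) - 3*s^2 - 31*s - 56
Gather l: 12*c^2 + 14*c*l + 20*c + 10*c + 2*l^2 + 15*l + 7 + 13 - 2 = 12*c^2 + 30*c + 2*l^2 + l*(14*c + 15) + 18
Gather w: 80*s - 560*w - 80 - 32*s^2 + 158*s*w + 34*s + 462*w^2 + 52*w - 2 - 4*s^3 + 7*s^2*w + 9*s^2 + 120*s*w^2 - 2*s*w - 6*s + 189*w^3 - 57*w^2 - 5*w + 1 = -4*s^3 - 23*s^2 + 108*s + 189*w^3 + w^2*(120*s + 405) + w*(7*s^2 + 156*s - 513) - 81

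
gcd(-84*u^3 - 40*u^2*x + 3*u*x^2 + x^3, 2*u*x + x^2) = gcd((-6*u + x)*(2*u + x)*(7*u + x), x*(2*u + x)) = 2*u + x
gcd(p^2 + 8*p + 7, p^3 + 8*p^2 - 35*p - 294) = p + 7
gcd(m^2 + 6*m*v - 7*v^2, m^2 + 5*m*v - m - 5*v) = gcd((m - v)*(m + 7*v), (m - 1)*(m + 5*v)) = 1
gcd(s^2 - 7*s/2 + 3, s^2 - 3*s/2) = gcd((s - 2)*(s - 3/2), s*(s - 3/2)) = s - 3/2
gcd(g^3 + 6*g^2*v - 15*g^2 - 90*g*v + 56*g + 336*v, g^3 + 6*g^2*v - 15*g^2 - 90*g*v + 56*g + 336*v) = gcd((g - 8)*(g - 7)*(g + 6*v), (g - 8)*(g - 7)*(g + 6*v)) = g^3 + 6*g^2*v - 15*g^2 - 90*g*v + 56*g + 336*v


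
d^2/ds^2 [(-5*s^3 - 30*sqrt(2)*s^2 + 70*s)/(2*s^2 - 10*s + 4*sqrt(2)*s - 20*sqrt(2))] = 25*(-4*sqrt(2)*s^3 + s^3 - 48*s^2 - 30*sqrt(2)*s^2 - 120*s + 84*sqrt(2)*s - 380*sqrt(2) + 112)/(s^6 - 15*s^5 + 6*sqrt(2)*s^5 - 90*sqrt(2)*s^4 + 99*s^4 - 485*s^3 + 466*sqrt(2)*s^3 - 990*sqrt(2)*s^2 + 1800*s^2 - 3000*s + 1200*sqrt(2)*s - 2000*sqrt(2))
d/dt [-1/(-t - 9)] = -1/(t + 9)^2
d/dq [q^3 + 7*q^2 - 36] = q*(3*q + 14)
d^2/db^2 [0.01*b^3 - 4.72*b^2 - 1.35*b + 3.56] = 0.06*b - 9.44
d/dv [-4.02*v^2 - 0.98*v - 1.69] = -8.04*v - 0.98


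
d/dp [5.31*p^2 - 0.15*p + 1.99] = 10.62*p - 0.15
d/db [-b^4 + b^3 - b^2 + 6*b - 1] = -4*b^3 + 3*b^2 - 2*b + 6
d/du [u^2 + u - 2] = 2*u + 1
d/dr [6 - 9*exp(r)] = -9*exp(r)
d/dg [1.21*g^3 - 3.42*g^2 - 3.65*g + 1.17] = 3.63*g^2 - 6.84*g - 3.65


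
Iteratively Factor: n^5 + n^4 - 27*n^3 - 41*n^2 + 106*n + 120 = (n + 1)*(n^4 - 27*n^2 - 14*n + 120) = (n - 5)*(n + 1)*(n^3 + 5*n^2 - 2*n - 24) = (n - 5)*(n + 1)*(n + 4)*(n^2 + n - 6) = (n - 5)*(n + 1)*(n + 3)*(n + 4)*(n - 2)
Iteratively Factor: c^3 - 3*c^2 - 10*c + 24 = (c + 3)*(c^2 - 6*c + 8) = (c - 4)*(c + 3)*(c - 2)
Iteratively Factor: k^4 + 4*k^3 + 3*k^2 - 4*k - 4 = (k + 1)*(k^3 + 3*k^2 - 4) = (k - 1)*(k + 1)*(k^2 + 4*k + 4) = (k - 1)*(k + 1)*(k + 2)*(k + 2)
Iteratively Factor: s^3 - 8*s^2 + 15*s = (s - 5)*(s^2 - 3*s) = (s - 5)*(s - 3)*(s)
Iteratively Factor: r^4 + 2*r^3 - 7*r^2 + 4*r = (r)*(r^3 + 2*r^2 - 7*r + 4) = r*(r - 1)*(r^2 + 3*r - 4) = r*(r - 1)^2*(r + 4)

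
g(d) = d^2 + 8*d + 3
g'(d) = 2*d + 8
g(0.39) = 6.27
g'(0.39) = 8.78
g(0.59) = 8.07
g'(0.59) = 9.18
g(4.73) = 63.21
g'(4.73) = 17.46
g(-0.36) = 0.25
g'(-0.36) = 7.28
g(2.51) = 29.38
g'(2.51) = 13.02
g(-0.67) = -1.91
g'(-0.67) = 6.66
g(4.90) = 66.21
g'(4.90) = 17.80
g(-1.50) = -6.75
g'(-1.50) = 5.00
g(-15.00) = 108.00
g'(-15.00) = -22.00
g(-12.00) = 51.00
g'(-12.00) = -16.00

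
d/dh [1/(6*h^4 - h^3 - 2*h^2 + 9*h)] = (-24*h^3 + 3*h^2 + 4*h - 9)/(h^2*(6*h^3 - h^2 - 2*h + 9)^2)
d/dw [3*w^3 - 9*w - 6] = 9*w^2 - 9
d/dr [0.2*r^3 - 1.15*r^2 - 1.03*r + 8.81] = 0.6*r^2 - 2.3*r - 1.03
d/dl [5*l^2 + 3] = 10*l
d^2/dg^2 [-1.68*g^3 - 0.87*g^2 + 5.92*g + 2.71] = -10.08*g - 1.74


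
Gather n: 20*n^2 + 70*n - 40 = 20*n^2 + 70*n - 40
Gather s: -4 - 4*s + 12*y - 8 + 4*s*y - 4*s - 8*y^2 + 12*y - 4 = s*(4*y - 8) - 8*y^2 + 24*y - 16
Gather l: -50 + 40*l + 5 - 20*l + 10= 20*l - 35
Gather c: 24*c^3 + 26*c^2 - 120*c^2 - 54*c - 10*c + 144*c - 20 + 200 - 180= 24*c^3 - 94*c^2 + 80*c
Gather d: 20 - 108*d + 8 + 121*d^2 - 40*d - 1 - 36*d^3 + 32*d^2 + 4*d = -36*d^3 + 153*d^2 - 144*d + 27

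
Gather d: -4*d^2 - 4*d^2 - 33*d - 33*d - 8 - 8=-8*d^2 - 66*d - 16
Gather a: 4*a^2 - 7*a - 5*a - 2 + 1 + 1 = 4*a^2 - 12*a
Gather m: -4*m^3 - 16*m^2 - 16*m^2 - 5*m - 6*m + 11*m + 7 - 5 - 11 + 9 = -4*m^3 - 32*m^2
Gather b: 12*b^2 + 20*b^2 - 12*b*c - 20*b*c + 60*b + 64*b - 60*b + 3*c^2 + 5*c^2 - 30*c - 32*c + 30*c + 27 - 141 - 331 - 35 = 32*b^2 + b*(64 - 32*c) + 8*c^2 - 32*c - 480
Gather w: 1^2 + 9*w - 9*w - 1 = 0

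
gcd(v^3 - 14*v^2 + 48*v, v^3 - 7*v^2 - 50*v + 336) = v^2 - 14*v + 48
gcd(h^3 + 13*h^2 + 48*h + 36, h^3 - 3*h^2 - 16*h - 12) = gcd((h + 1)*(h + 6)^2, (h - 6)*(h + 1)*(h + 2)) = h + 1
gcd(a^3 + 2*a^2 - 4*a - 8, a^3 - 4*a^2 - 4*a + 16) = a^2 - 4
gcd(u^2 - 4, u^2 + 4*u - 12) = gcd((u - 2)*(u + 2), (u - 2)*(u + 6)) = u - 2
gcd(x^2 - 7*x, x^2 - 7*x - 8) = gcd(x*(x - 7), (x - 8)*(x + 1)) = 1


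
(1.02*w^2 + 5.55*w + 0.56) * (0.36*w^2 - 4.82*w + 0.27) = 0.3672*w^4 - 2.9184*w^3 - 26.274*w^2 - 1.2007*w + 0.1512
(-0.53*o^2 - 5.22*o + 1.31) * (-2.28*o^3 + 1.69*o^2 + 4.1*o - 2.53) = 1.2084*o^5 + 11.0059*o^4 - 13.9816*o^3 - 17.8472*o^2 + 18.5776*o - 3.3143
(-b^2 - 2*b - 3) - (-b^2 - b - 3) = -b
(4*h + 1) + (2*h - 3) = 6*h - 2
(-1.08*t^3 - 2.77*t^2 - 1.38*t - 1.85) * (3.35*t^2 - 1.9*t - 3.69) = -3.618*t^5 - 7.2275*t^4 + 4.6252*t^3 + 6.6458*t^2 + 8.6072*t + 6.8265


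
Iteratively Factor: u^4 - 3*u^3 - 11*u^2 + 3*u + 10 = (u - 1)*(u^3 - 2*u^2 - 13*u - 10) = (u - 5)*(u - 1)*(u^2 + 3*u + 2) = (u - 5)*(u - 1)*(u + 1)*(u + 2)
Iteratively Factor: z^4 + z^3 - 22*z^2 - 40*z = (z + 4)*(z^3 - 3*z^2 - 10*z) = (z + 2)*(z + 4)*(z^2 - 5*z) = z*(z + 2)*(z + 4)*(z - 5)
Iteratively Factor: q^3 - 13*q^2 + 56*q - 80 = (q - 4)*(q^2 - 9*q + 20) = (q - 4)^2*(q - 5)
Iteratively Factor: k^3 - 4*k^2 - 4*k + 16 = (k - 2)*(k^2 - 2*k - 8) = (k - 4)*(k - 2)*(k + 2)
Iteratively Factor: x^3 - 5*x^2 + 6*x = (x - 2)*(x^2 - 3*x) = x*(x - 2)*(x - 3)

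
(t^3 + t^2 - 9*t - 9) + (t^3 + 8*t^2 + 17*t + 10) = 2*t^3 + 9*t^2 + 8*t + 1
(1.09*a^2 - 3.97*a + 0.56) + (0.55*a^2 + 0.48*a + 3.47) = 1.64*a^2 - 3.49*a + 4.03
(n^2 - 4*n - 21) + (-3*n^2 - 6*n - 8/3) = -2*n^2 - 10*n - 71/3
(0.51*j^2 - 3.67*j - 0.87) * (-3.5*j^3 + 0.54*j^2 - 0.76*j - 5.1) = -1.785*j^5 + 13.1204*j^4 + 0.6756*j^3 - 0.2816*j^2 + 19.3782*j + 4.437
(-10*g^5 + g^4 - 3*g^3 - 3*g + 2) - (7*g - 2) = -10*g^5 + g^4 - 3*g^3 - 10*g + 4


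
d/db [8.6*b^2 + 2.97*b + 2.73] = 17.2*b + 2.97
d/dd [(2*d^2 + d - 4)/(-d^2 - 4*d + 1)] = (-7*d^2 - 4*d - 15)/(d^4 + 8*d^3 + 14*d^2 - 8*d + 1)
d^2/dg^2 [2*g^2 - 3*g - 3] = 4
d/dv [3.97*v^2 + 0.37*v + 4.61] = 7.94*v + 0.37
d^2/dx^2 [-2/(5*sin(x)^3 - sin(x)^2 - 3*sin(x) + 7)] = 2*(225*sin(x)^6 - 55*sin(x)^5 - 326*sin(x)^4 - 226*sin(x)^3 + 121*sin(x)^2 + 213*sin(x) - 32)/(5*sin(x)^3 - sin(x)^2 - 3*sin(x) + 7)^3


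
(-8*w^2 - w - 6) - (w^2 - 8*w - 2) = -9*w^2 + 7*w - 4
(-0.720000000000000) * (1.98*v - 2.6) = 1.872 - 1.4256*v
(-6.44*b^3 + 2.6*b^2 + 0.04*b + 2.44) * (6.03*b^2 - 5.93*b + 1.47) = -38.8332*b^5 + 53.8672*b^4 - 24.6436*b^3 + 18.298*b^2 - 14.4104*b + 3.5868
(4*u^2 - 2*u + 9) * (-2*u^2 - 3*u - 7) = -8*u^4 - 8*u^3 - 40*u^2 - 13*u - 63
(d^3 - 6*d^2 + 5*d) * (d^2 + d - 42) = d^5 - 5*d^4 - 43*d^3 + 257*d^2 - 210*d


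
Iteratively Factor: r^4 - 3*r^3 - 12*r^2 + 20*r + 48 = (r - 3)*(r^3 - 12*r - 16) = (r - 3)*(r + 2)*(r^2 - 2*r - 8) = (r - 3)*(r + 2)^2*(r - 4)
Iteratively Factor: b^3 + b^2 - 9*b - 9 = (b + 1)*(b^2 - 9) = (b + 1)*(b + 3)*(b - 3)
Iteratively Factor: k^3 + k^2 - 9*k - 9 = (k - 3)*(k^2 + 4*k + 3) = (k - 3)*(k + 3)*(k + 1)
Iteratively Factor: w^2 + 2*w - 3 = (w + 3)*(w - 1)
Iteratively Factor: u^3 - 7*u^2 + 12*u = (u - 4)*(u^2 - 3*u) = u*(u - 4)*(u - 3)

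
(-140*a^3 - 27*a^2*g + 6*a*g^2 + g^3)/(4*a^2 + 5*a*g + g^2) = (-35*a^2 + 2*a*g + g^2)/(a + g)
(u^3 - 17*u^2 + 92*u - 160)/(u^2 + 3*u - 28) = (u^2 - 13*u + 40)/(u + 7)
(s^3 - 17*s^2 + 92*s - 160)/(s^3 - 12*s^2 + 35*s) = (s^2 - 12*s + 32)/(s*(s - 7))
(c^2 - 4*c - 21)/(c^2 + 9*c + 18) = (c - 7)/(c + 6)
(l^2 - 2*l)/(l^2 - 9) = l*(l - 2)/(l^2 - 9)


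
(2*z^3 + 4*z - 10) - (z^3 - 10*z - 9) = z^3 + 14*z - 1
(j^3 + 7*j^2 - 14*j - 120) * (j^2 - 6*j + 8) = j^5 + j^4 - 48*j^3 + 20*j^2 + 608*j - 960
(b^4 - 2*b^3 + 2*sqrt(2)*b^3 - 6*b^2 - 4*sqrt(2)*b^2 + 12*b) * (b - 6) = b^5 - 8*b^4 + 2*sqrt(2)*b^4 - 16*sqrt(2)*b^3 + 6*b^3 + 24*sqrt(2)*b^2 + 48*b^2 - 72*b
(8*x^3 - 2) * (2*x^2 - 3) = 16*x^5 - 24*x^3 - 4*x^2 + 6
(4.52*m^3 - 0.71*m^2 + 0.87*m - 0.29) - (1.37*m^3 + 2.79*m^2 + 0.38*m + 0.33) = 3.15*m^3 - 3.5*m^2 + 0.49*m - 0.62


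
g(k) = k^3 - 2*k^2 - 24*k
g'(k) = 3*k^2 - 4*k - 24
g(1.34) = -33.35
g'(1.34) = -23.97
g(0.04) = -0.96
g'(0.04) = -24.16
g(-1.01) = 21.17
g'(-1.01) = -16.90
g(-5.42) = -87.89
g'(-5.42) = 85.81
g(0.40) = -9.86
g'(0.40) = -25.12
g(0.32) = -7.85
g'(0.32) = -24.97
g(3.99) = -64.08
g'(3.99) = 7.80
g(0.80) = -19.97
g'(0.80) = -25.28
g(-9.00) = -675.00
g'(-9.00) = 255.00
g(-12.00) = -1728.00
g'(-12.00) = 456.00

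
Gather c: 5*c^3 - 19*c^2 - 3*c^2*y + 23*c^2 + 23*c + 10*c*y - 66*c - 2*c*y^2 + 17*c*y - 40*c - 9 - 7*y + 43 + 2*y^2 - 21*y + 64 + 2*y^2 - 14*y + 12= 5*c^3 + c^2*(4 - 3*y) + c*(-2*y^2 + 27*y - 83) + 4*y^2 - 42*y + 110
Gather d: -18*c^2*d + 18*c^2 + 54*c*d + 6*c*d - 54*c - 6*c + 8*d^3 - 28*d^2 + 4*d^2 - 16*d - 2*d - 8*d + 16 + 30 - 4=18*c^2 - 60*c + 8*d^3 - 24*d^2 + d*(-18*c^2 + 60*c - 26) + 42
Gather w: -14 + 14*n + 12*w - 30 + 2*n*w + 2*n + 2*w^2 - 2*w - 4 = 16*n + 2*w^2 + w*(2*n + 10) - 48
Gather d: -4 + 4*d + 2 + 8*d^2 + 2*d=8*d^2 + 6*d - 2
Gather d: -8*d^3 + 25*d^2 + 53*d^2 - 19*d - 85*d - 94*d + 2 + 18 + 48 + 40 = -8*d^3 + 78*d^2 - 198*d + 108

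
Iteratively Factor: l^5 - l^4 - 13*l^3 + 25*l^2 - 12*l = (l)*(l^4 - l^3 - 13*l^2 + 25*l - 12) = l*(l + 4)*(l^3 - 5*l^2 + 7*l - 3) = l*(l - 1)*(l + 4)*(l^2 - 4*l + 3) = l*(l - 1)^2*(l + 4)*(l - 3)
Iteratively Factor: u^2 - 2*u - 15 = (u + 3)*(u - 5)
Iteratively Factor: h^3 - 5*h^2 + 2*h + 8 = (h - 2)*(h^2 - 3*h - 4) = (h - 2)*(h + 1)*(h - 4)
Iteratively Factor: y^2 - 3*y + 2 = (y - 2)*(y - 1)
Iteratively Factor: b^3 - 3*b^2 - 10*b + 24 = (b - 2)*(b^2 - b - 12) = (b - 4)*(b - 2)*(b + 3)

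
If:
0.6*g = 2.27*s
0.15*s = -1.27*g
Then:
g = 0.00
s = 0.00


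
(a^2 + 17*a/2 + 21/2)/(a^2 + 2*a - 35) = (a + 3/2)/(a - 5)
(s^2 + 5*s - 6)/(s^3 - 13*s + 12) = (s + 6)/(s^2 + s - 12)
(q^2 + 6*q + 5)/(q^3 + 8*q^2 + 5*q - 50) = (q + 1)/(q^2 + 3*q - 10)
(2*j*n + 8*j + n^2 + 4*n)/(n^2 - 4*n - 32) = (2*j + n)/(n - 8)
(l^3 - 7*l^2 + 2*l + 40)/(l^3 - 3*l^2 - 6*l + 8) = (l - 5)/(l - 1)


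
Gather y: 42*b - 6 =42*b - 6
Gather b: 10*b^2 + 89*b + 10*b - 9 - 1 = 10*b^2 + 99*b - 10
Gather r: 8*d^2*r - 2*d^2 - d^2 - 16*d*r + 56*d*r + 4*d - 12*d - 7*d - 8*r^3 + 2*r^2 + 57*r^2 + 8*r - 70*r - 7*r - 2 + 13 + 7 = -3*d^2 - 15*d - 8*r^3 + 59*r^2 + r*(8*d^2 + 40*d - 69) + 18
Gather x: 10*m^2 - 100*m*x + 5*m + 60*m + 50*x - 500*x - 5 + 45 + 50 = 10*m^2 + 65*m + x*(-100*m - 450) + 90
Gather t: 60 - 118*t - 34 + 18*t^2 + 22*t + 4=18*t^2 - 96*t + 30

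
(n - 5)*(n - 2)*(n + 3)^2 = n^4 - n^3 - 23*n^2 - 3*n + 90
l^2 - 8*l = l*(l - 8)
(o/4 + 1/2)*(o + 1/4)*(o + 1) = o^3/4 + 13*o^2/16 + 11*o/16 + 1/8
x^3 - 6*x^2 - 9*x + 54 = (x - 6)*(x - 3)*(x + 3)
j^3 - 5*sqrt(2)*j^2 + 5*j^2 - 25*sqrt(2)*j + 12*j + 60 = (j + 5)*(j - 3*sqrt(2))*(j - 2*sqrt(2))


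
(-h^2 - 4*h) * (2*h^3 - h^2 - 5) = -2*h^5 - 7*h^4 + 4*h^3 + 5*h^2 + 20*h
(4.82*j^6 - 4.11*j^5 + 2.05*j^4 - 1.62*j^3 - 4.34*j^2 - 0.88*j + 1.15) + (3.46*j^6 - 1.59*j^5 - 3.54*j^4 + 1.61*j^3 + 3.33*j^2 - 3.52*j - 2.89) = 8.28*j^6 - 5.7*j^5 - 1.49*j^4 - 0.01*j^3 - 1.01*j^2 - 4.4*j - 1.74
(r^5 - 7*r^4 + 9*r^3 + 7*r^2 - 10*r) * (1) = r^5 - 7*r^4 + 9*r^3 + 7*r^2 - 10*r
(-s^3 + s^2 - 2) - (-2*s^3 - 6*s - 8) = s^3 + s^2 + 6*s + 6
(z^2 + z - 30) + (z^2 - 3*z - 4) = 2*z^2 - 2*z - 34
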